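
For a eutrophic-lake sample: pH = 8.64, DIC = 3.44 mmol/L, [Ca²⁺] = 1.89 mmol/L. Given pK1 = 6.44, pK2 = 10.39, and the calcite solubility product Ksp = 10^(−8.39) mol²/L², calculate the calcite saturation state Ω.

Ω = 27.7

α₂ = 1 / (1 + [H⁺]/K2 + [H⁺]²/(K1K2)) = 1 / (1 + 10^+1.75 + 10^-0.45)
   = 1 / (1 + 56.234 + 0.35481) = 1/57.589 = 0.01736
[CO3²⁻] = α₂ × DIC = 0.01736 × 3.44 = 0.05973 mmol/L
Ksp = 10^(−8.39) = 4.074×10^-9
Ω = [Ca²⁺][CO3²⁻]/Ksp = (1.89×10^-3)(5.973×10^-5) / 4.074×10^-9 = 27.7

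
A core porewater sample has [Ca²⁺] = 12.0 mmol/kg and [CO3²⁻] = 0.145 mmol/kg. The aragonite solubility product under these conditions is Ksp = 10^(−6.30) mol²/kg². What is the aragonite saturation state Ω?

Ksp = 10^(−6.30) = 5.012×10^-7
Ω = [Ca²⁺][CO3²⁻]/Ksp = (12.0×10^-3)(0.145×10^-3) / 5.012×10^-7 = 3.47

Ω = 3.47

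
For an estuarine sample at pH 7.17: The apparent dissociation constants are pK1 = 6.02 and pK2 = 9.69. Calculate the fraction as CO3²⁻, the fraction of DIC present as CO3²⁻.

α₂ = 1 / (1 + [H⁺]/K2 + [H⁺]²/(K1K2)) = 1 / (1 + 10^+2.52 + 10^+1.37)
   = 1 / (1 + 331.13 + 23.442) = 1/355.57 = 0.002812

α₂ = 0.00281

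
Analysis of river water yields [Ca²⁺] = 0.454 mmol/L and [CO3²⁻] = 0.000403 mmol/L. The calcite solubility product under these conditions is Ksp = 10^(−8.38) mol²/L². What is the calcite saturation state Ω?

Ksp = 10^(−8.38) = 4.169×10^-9
Ω = [Ca²⁺][CO3²⁻]/Ksp = (0.454×10^-3)(0.000403×10^-3) / 4.169×10^-9 = 0.0439

Ω = 0.0439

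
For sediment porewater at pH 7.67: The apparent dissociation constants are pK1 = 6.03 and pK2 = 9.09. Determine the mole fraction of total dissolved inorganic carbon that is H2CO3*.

α₀ = 0.0216

α₀ = 1 / (1 + K1/[H⁺] + K1K2/[H⁺]²) = 1 / (1 + 10^+1.64 + 10^+0.22)
   = 1 / (1 + 43.652 + 1.6596) = 1/46.311 = 0.02159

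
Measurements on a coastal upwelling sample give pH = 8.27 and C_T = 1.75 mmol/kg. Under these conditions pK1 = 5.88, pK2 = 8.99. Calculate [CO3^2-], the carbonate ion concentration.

[CO3²⁻] = 0.279 mmol/kg

α₂ = 1 / (1 + [H⁺]/K2 + [H⁺]²/(K1K2)) = 1 / (1 + 10^+0.72 + 10^-1.67)
   = 1 / (1 + 5.2481 + 0.021380) = 1/6.2695 = 0.1595
[CO3²⁻] = α₂ × DIC = 0.1595 × 1.75 = 0.279 mmol/kg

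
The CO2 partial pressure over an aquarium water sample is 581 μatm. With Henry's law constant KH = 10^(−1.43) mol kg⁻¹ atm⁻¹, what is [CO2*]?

[CO2*] = 21.6 μmol/kg

KH = 10^(−1.43) = 3.715×10^-2 mol kg⁻¹ atm⁻¹
[CO2*] = KH · pCO2 = 3.715×10^-2 × 581×10^-6 atm = 2.16×10^-5 mol/kg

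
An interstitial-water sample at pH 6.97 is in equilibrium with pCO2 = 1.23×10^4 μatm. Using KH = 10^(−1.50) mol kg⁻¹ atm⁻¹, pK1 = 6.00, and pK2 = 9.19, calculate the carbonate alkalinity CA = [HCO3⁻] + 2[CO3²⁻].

CA = 3.67 mmol/kg

[CO2*] = KH · pCO2 = 10^(−1.50) × 1.23×10^4×10^-6 = 3.890×10^-4 mol/kg
α₀ = 1/(1 + K1/[H⁺] + K1K2/[H⁺]²) = 1/(1 + 10^+0.97 + 10^-1.25) = 0.09626
DIC = [CO2*]/α₀ = 3.890×10^-4 / 0.09626 = 4.041 mmol/kg
CA = (α₁ + 2α₂)·DIC = (0.8983 + 2×0.005413) × 4.041 = 3.67 mmol/kg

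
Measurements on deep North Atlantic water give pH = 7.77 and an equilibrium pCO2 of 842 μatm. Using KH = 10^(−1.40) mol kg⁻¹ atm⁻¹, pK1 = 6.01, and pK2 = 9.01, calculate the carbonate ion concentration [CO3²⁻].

[CO3²⁻] = 0.111 mmol/kg

[CO2*] = KH · pCO2 = 10^(−1.40) × 842×10^-6 = 3.352×10^-5 mol/kg
α₀ = 1/(1 + K1/[H⁺] + K1K2/[H⁺]²) = 1/(1 + 10^+1.76 + 10^+0.52) = 0.01617
DIC = [CO2*]/α₀ = 3.352×10^-5 / 0.01617 = 2.073 mmol/kg
[CO3²⁻] = α₂·DIC; α₂ = 0.05353, so [CO3²⁻] = 0.05353 × 2.073 = 0.111 mmol/kg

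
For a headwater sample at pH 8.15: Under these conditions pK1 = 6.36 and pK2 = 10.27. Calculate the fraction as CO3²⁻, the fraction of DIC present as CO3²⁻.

α₂ = 1 / (1 + [H⁺]/K2 + [H⁺]²/(K1K2)) = 1 / (1 + 10^+2.12 + 10^+0.33)
   = 1 / (1 + 131.83 + 2.1380) = 1/134.96 = 0.007409

α₂ = 0.00741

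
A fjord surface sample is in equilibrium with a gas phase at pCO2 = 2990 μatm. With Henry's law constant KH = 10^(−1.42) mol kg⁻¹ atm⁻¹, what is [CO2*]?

[CO2*] = 114 μmol/kg

KH = 10^(−1.42) = 3.802×10^-2 mol kg⁻¹ atm⁻¹
[CO2*] = KH · pCO2 = 3.802×10^-2 × 2990×10^-6 atm = 1.14×10^-4 mol/kg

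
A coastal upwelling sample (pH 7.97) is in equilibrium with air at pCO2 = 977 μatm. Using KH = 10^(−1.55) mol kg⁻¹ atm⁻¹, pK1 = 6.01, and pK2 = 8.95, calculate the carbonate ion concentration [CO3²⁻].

[CO2*] = KH · pCO2 = 10^(−1.55) × 977×10^-6 = 2.754×10^-5 mol/kg
α₀ = 1/(1 + K1/[H⁺] + K1K2/[H⁺]²) = 1/(1 + 10^+1.96 + 10^+0.98) = 0.009828
DIC = [CO2*]/α₀ = 2.754×10^-5 / 0.009828 = 2.802 mmol/kg
[CO3²⁻] = α₂·DIC; α₂ = 0.09386, so [CO3²⁻] = 0.09386 × 2.802 = 0.263 mmol/kg

[CO3²⁻] = 0.263 mmol/kg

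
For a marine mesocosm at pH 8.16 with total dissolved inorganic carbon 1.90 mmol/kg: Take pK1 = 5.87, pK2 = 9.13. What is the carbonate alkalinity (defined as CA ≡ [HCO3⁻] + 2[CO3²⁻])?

CA = [HCO3⁻] + 2[CO3²⁻] = (α₁ + 2α₂)·DIC
At pH 8.16: [H⁺]/K1 = 10^-2.29 = 0.0051286, K2/[H⁺] = 10^-0.97 = 0.10715
α₁ = 1/(1 + 0.0051286 + 0.10715) = 1/1.1123 = 0.8991; α₂ = α₁·K2/[H⁺] = 0.09634
α₁ + 2α₂ = 1.0917
CA = 1.0917 × 1.90 = 2.07 mmol/kg

CA = 2.07 mmol/kg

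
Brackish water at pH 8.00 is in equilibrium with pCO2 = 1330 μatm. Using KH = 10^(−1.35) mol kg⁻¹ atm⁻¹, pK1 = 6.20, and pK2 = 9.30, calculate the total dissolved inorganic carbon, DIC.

DIC = 4.00 mmol/kg

[CO2*] = KH · pCO2 = 10^(−1.35) × 1330×10^-6 = 5.941×10^-5 mol/kg
α₀ = 1/(1 + K1/[H⁺] + K1K2/[H⁺]²) = 1/(1 + 10^+1.80 + 10^+0.50) = 0.01487
DIC = [CO2*]/α₀ = 5.941×10^-5 / 0.01487 = 4.00 mmol/kg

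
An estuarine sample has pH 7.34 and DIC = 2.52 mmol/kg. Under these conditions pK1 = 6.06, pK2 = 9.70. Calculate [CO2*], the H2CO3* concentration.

α₀ = 1 / (1 + K1/[H⁺] + K1K2/[H⁺]²) = 1 / (1 + 10^+1.28 + 10^-1.08)
   = 1 / (1 + 19.055 + 0.083176) = 1/20.138 = 0.04966
[CO2*] = α₀ × DIC = 0.04966 × 2.52 = 0.125 mmol/kg

[CO2*] = 0.125 mmol/kg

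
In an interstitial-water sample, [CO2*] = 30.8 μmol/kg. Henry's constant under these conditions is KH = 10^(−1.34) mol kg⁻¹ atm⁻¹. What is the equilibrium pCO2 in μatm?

pCO2 = 674 μatm

KH = 10^(−1.34) = 4.571×10^-2 mol kg⁻¹ atm⁻¹
pCO2 = [CO2*]/KH = 30.8×10^-6 / 4.571×10^-2 = 6.74×10^-4 atm = 674 μatm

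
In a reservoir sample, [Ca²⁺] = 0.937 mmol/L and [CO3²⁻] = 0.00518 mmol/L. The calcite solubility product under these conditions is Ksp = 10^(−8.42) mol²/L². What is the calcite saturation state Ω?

Ksp = 10^(−8.42) = 3.802×10^-9
Ω = [Ca²⁺][CO3²⁻]/Ksp = (0.937×10^-3)(0.00518×10^-3) / 3.802×10^-9 = 1.28

Ω = 1.28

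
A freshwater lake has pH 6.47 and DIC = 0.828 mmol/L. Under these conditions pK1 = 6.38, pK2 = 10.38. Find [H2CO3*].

α₀ = 1 / (1 + K1/[H⁺] + K1K2/[H⁺]²) = 1 / (1 + 10^+0.09 + 10^-3.82)
   = 1 / (1 + 1.2303 + 0.00015136) = 1/2.2304 = 0.4483
[CO2*] = α₀ × DIC = 0.4483 × 0.828 = 0.371 mmol/L

[CO2*] = 0.371 mmol/L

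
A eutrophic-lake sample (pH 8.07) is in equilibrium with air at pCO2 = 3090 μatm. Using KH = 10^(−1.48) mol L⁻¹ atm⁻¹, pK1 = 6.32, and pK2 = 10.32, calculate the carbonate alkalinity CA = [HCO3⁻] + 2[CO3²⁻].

[CO2*] = KH · pCO2 = 10^(−1.48) × 3090×10^-6 = 1.023×10^-4 mol/L
α₀ = 1/(1 + K1/[H⁺] + K1K2/[H⁺]²) = 1/(1 + 10^+1.75 + 10^-0.50) = 0.01738
DIC = [CO2*]/α₀ = 1.023×10^-4 / 0.01738 = 5.889 mmol/L
CA = (α₁ + 2α₂)·DIC = (0.9771 + 2×0.005495) × 5.889 = 5.82 mmol/L

CA = 5.82 mmol/L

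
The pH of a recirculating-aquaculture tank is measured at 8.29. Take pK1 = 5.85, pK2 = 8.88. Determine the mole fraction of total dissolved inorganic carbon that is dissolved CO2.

α₀ = 0.00288

α₀ = 1 / (1 + K1/[H⁺] + K1K2/[H⁺]²) = 1 / (1 + 10^+2.44 + 10^+1.85)
   = 1 / (1 + 275.42 + 70.795) = 1/347.22 = 0.002880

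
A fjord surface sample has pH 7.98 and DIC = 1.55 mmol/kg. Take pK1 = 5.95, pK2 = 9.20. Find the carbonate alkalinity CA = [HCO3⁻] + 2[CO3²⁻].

CA = 1.62 mmol/kg

CA = [HCO3⁻] + 2[CO3²⁻] = (α₁ + 2α₂)·DIC
At pH 7.98: [H⁺]/K1 = 10^-2.03 = 0.0093325, K2/[H⁺] = 10^-1.22 = 0.060256
α₁ = 1/(1 + 0.0093325 + 0.060256) = 1/1.0696 = 0.9349; α₂ = α₁·K2/[H⁺] = 0.05634
α₁ + 2α₂ = 1.0476
CA = 1.0476 × 1.55 = 1.62 mmol/kg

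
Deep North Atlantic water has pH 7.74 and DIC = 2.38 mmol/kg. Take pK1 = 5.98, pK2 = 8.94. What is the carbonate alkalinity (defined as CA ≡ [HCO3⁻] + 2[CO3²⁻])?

CA = [HCO3⁻] + 2[CO3²⁻] = (α₁ + 2α₂)·DIC
At pH 7.74: [H⁺]/K1 = 10^-1.76 = 0.017378, K2/[H⁺] = 10^-1.20 = 0.063096
α₁ = 1/(1 + 0.017378 + 0.063096) = 1/1.0805 = 0.9255; α₂ = α₁·K2/[H⁺] = 0.05840
α₁ + 2α₂ = 1.0423
CA = 1.0423 × 2.38 = 2.48 mmol/kg

CA = 2.48 mmol/kg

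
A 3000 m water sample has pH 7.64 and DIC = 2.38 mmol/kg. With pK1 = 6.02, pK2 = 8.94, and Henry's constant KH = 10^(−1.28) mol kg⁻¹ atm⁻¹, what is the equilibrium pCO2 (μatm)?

α₀ = 1 / (1 + K1/[H⁺] + K1K2/[H⁺]²) = 1 / (1 + 10^+1.62 + 10^+0.32)
   = 1 / (1 + 41.687 + 2.0893) = 1/44.776 = 0.02233
[CO2*] = α₀ × DIC = 0.02233 × 2.38 = 0.05315 mmol/kg
pCO2 = [CO2*]/KH = 5.315×10^-5 / 5.248×10^-2 = 1010 μatm

pCO2 = 1010 μatm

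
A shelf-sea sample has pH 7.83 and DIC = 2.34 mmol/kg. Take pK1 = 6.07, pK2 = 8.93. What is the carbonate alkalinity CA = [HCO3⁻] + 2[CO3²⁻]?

CA = [HCO3⁻] + 2[CO3²⁻] = (α₁ + 2α₂)·DIC
At pH 7.83: [H⁺]/K1 = 10^-1.76 = 0.017378, K2/[H⁺] = 10^-1.10 = 0.079433
α₁ = 1/(1 + 0.017378 + 0.079433) = 1/1.0968 = 0.9117; α₂ = α₁·K2/[H⁺] = 0.07242
α₁ + 2α₂ = 1.0566
CA = 1.0566 × 2.34 = 2.47 mmol/kg

CA = 2.47 mmol/kg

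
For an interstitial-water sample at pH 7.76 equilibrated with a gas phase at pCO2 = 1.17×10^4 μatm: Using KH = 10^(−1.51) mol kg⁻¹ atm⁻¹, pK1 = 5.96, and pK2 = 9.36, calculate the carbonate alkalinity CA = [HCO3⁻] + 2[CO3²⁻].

CA = 24.0 mmol/kg

[CO2*] = KH · pCO2 = 10^(−1.51) × 1.17×10^4×10^-6 = 3.616×10^-4 mol/kg
α₀ = 1/(1 + K1/[H⁺] + K1K2/[H⁺]²) = 1/(1 + 10^+1.80 + 10^+0.20) = 0.01523
DIC = [CO2*]/α₀ = 3.616×10^-4 / 0.01523 = 23.75 mmol/kg
CA = (α₁ + 2α₂)·DIC = (0.9606 + 2×0.02413) × 23.75 = 24.0 mmol/kg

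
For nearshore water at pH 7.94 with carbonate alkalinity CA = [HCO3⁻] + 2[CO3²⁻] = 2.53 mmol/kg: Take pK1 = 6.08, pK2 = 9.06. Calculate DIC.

DIC = 2.39 mmol/kg

CA = [HCO3⁻] + 2[CO3²⁻] = (α₁ + 2α₂)·DIC
At pH 7.94: [H⁺]/K1 = 10^-1.86 = 0.013804, K2/[H⁺] = 10^-1.12 = 0.075858
α₁ = 1/(1 + 0.013804 + 0.075858) = 1/1.0897 = 0.9177; α₂ = α₁·K2/[H⁺] = 0.06962
α₁ + 2α₂ = 1.0569
DIC = CA / (α₁ + 2α₂) = 2.53 / 1.0569 = 2.39 mmol/kg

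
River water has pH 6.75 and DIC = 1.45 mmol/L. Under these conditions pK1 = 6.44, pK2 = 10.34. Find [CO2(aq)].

α₀ = 1 / (1 + K1/[H⁺] + K1K2/[H⁺]²) = 1 / (1 + 10^+0.31 + 10^-3.28)
   = 1 / (1 + 2.0417 + 0.00052481) = 1/3.0423 = 0.3287
[CO2*] = α₀ × DIC = 0.3287 × 1.45 = 0.477 mmol/L

[CO2*] = 0.477 mmol/L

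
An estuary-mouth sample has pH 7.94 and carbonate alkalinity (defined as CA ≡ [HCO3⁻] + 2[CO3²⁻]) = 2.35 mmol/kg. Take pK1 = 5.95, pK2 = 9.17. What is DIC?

DIC = 2.25 mmol/kg

CA = [HCO3⁻] + 2[CO3²⁻] = (α₁ + 2α₂)·DIC
At pH 7.94: [H⁺]/K1 = 10^-1.99 = 0.010233, K2/[H⁺] = 10^-1.23 = 0.058884
α₁ = 1/(1 + 0.010233 + 0.058884) = 1/1.0691 = 0.9354; α₂ = α₁·K2/[H⁺] = 0.05508
α₁ + 2α₂ = 1.0455
DIC = CA / (α₁ + 2α₂) = 2.35 / 1.0455 = 2.25 mmol/kg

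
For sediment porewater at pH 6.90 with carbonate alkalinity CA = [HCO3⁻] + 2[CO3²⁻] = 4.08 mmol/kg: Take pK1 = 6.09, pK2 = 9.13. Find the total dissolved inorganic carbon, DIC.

DIC = 4.68 mmol/kg

CA = [HCO3⁻] + 2[CO3²⁻] = (α₁ + 2α₂)·DIC
At pH 6.90: [H⁺]/K1 = 10^-0.81 = 0.15488, K2/[H⁺] = 10^-2.23 = 0.0058884
α₁ = 1/(1 + 0.15488 + 0.0058884) = 1/1.1608 = 0.8615; α₂ = α₁·K2/[H⁺] = 0.005073
α₁ + 2α₂ = 0.8716
DIC = CA / (α₁ + 2α₂) = 4.08 / 0.8716 = 4.68 mmol/kg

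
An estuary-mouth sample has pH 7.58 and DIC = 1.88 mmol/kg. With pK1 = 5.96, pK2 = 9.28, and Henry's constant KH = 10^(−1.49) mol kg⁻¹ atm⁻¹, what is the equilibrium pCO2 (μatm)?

α₀ = 1 / (1 + K1/[H⁺] + K1K2/[H⁺]²) = 1 / (1 + 10^+1.62 + 10^-0.08)
   = 1 / (1 + 41.687 + 0.83176) = 1/43.519 = 0.02298
[CO2*] = α₀ × DIC = 0.02298 × 1.88 = 0.04320 mmol/kg
pCO2 = [CO2*]/KH = 4.320×10^-5 / 3.236×10^-2 = 1340 μatm

pCO2 = 1340 μatm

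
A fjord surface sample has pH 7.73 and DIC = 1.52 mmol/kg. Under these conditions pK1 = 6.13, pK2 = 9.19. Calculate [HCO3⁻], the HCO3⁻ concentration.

α₁ = 1 / (1 + [H⁺]/K1 + K2/[H⁺]) = 1 / (1 + 10^-1.60 + 10^-1.46)
   = 1 / (1 + 0.025119 + 0.034674) = 1/1.0598 = 0.9436
[HCO3⁻] = α₁ × DIC = 0.9436 × 1.52 = 1.43 mmol/kg

[HCO3⁻] = 1.43 mmol/kg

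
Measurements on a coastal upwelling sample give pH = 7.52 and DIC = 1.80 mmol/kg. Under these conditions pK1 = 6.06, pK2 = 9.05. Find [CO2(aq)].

[CO2*] = 0.0586 mmol/kg

α₀ = 1 / (1 + K1/[H⁺] + K1K2/[H⁺]²) = 1 / (1 + 10^+1.46 + 10^-0.07)
   = 1 / (1 + 28.840 + 0.85114) = 1/30.691 = 0.03258
[CO2*] = α₀ × DIC = 0.03258 × 1.80 = 0.0586 mmol/kg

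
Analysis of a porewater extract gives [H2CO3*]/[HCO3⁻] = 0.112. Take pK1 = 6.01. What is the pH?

pH = 6.96

From K1 = [H⁺][HCO3⁻]/[H2CO3*]:  pH = pK1 − log₁₀([H2CO3*]/[HCO3⁻])
log₁₀(0.112) = -0.951
pH = 6.01 − (-0.951) = 6.96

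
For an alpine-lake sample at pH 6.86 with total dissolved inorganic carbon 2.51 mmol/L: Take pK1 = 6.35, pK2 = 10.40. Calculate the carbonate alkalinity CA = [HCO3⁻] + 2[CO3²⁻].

CA = 1.92 mmol/L

CA = [HCO3⁻] + 2[CO3²⁻] = (α₁ + 2α₂)·DIC
At pH 6.86: [H⁺]/K1 = 10^-0.51 = 0.30903, K2/[H⁺] = 10^-3.54 = 0.00028840
α₁ = 1/(1 + 0.30903 + 0.00028840) = 1/1.3093 = 0.7638; α₂ = α₁·K2/[H⁺] = 0.0002203
α₁ + 2α₂ = 0.7642
CA = 0.7642 × 2.51 = 1.92 mmol/L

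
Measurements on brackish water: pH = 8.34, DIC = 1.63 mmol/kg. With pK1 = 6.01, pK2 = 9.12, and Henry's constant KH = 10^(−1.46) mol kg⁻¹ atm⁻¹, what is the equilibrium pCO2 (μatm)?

α₀ = 1 / (1 + K1/[H⁺] + K1K2/[H⁺]²) = 1 / (1 + 10^+2.33 + 10^+1.55)
   = 1 / (1 + 213.80 + 35.481) = 1/250.28 = 0.003996
[CO2*] = α₀ × DIC = 0.003996 × 1.63 = 0.006513 mmol/kg = 6.513 μmol/kg
pCO2 = [CO2*]/KH = 6.513×10^-6 / 3.467×10^-2 = 188 μatm

pCO2 = 188 μatm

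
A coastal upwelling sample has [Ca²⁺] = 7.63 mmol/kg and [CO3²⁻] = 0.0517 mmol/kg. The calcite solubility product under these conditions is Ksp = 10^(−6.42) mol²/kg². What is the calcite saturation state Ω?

Ω = 1.04

Ksp = 10^(−6.42) = 3.802×10^-7
Ω = [Ca²⁺][CO3²⁻]/Ksp = (7.63×10^-3)(0.0517×10^-3) / 3.802×10^-7 = 1.04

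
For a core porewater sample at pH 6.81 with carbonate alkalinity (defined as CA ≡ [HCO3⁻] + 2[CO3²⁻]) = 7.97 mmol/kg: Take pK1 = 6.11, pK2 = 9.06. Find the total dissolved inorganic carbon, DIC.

CA = [HCO3⁻] + 2[CO3²⁻] = (α₁ + 2α₂)·DIC
At pH 6.81: [H⁺]/K1 = 10^-0.70 = 0.19953, K2/[H⁺] = 10^-2.25 = 0.0056234
α₁ = 1/(1 + 0.19953 + 0.0056234) = 1/1.2051 = 0.8298; α₂ = α₁·K2/[H⁺] = 0.004666
α₁ + 2α₂ = 0.8391
DIC = CA / (α₁ + 2α₂) = 7.97 / 0.8391 = 9.50 mmol/kg

DIC = 9.50 mmol/kg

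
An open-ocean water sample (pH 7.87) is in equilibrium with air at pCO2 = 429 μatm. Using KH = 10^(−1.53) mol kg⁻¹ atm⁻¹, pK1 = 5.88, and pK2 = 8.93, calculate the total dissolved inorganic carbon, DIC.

[CO2*] = KH · pCO2 = 10^(−1.53) × 429×10^-6 = 1.266×10^-5 mol/kg
α₀ = 1/(1 + K1/[H⁺] + K1K2/[H⁺]²) = 1/(1 + 10^+1.99 + 10^+0.93) = 0.009325
DIC = [CO2*]/α₀ = 1.266×10^-5 / 0.009325 = 1.36 mmol/kg

DIC = 1.36 mmol/kg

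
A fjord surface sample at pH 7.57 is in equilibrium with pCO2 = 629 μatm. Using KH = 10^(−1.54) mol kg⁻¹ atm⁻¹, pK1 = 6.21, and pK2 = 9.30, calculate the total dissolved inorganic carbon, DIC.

[CO2*] = KH · pCO2 = 10^(−1.54) × 629×10^-6 = 1.814×10^-5 mol/kg
α₀ = 1/(1 + K1/[H⁺] + K1K2/[H⁺]²) = 1/(1 + 10^+1.36 + 10^-0.37) = 0.04109
DIC = [CO2*]/α₀ = 1.814×10^-5 / 0.04109 = 0.441 mmol/kg

DIC = 0.441 mmol/kg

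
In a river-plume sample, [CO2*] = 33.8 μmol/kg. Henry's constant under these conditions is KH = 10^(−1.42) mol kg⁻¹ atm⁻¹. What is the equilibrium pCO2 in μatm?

KH = 10^(−1.42) = 3.802×10^-2 mol kg⁻¹ atm⁻¹
pCO2 = [CO2*]/KH = 33.8×10^-6 / 3.802×10^-2 = 8.89×10^-4 atm = 889 μatm

pCO2 = 889 μatm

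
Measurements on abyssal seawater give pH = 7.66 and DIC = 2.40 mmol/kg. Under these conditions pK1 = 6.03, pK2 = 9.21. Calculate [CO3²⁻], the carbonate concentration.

[CO3²⁻] = 0.0643 mmol/kg

α₂ = 1 / (1 + [H⁺]/K2 + [H⁺]²/(K1K2)) = 1 / (1 + 10^+1.55 + 10^-0.08)
   = 1 / (1 + 35.481 + 0.83176) = 1/37.313 = 0.02680
[CO3²⁻] = α₂ × DIC = 0.02680 × 2.40 = 0.0643 mmol/kg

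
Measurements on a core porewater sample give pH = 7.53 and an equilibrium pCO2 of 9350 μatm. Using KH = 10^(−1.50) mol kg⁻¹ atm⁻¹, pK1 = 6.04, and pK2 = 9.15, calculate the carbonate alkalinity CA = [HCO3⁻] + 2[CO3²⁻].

[CO2*] = KH · pCO2 = 10^(−1.50) × 9350×10^-6 = 2.957×10^-4 mol/kg
α₀ = 1/(1 + K1/[H⁺] + K1K2/[H⁺]²) = 1/(1 + 10^+1.49 + 10^-0.13) = 0.03063
DIC = [CO2*]/α₀ = 2.957×10^-4 / 0.03063 = 9.652 mmol/kg
CA = (α₁ + 2α₂)·DIC = (0.9467 + 2×0.02271) × 9.652 = 9.58 mmol/kg

CA = 9.58 mmol/kg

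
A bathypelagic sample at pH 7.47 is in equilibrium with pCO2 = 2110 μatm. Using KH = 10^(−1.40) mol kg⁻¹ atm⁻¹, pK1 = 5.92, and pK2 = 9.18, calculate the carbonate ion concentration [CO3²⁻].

[CO2*] = KH · pCO2 = 10^(−1.40) × 2110×10^-6 = 8.400×10^-5 mol/kg
α₀ = 1/(1 + K1/[H⁺] + K1K2/[H⁺]²) = 1/(1 + 10^+1.55 + 10^-0.16) = 0.02690
DIC = [CO2*]/α₀ = 8.400×10^-5 / 0.02690 = 3.123 mmol/kg
[CO3²⁻] = α₂·DIC; α₂ = 0.01861, so [CO3²⁻] = 0.01861 × 3.123 = 0.0581 mmol/kg

[CO3²⁻] = 0.0581 mmol/kg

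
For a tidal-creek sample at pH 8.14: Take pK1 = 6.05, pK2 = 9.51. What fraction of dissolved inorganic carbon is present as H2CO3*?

α₀ = 0.00774

α₀ = 1 / (1 + K1/[H⁺] + K1K2/[H⁺]²) = 1 / (1 + 10^+2.09 + 10^+0.72)
   = 1 / (1 + 123.03 + 5.2481) = 1/129.27 = 0.007735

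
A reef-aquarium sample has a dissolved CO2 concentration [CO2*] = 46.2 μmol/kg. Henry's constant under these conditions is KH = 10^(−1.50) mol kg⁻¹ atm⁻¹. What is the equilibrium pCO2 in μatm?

KH = 10^(−1.50) = 3.162×10^-2 mol kg⁻¹ atm⁻¹
pCO2 = [CO2*]/KH = 46.2×10^-6 / 3.162×10^-2 = 1.46×10^-3 atm = 1460 μatm

pCO2 = 1460 μatm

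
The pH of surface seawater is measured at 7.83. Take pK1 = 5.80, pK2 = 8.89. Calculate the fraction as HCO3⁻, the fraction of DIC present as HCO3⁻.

α₁ = 1 / (1 + [H⁺]/K1 + K2/[H⁺]) = 1 / (1 + 10^-2.03 + 10^-1.06)
   = 1 / (1 + 0.0093325 + 0.087096) = 1/1.0964 = 0.9121

α₁ = 0.912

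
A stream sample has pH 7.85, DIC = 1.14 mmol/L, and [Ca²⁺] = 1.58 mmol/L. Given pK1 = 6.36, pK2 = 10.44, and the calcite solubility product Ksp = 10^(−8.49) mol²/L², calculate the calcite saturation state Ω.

α₂ = 1 / (1 + [H⁺]/K2 + [H⁺]²/(K1K2)) = 1 / (1 + 10^+2.59 + 10^+1.10)
   = 1 / (1 + 389.05 + 12.589) = 1/402.63 = 0.002484
[CO3²⁻] = α₂ × DIC = 0.002484 × 1.14 = 0.002831 mmol/L = 2.831 μmol/L
Ksp = 10^(−8.49) = 3.236×10^-9
Ω = [Ca²⁺][CO3²⁻]/Ksp = (1.58×10^-3)(2.831×10^-6) / 3.236×10^-9 = 1.38

Ω = 1.38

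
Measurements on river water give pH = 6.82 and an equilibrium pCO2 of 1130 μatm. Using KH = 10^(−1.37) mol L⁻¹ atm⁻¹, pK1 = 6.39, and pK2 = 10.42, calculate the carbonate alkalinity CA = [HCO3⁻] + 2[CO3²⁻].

[CO2*] = KH · pCO2 = 10^(−1.37) × 1130×10^-6 = 4.820×10^-5 mol/L
α₀ = 1/(1 + K1/[H⁺] + K1K2/[H⁺]²) = 1/(1 + 10^+0.43 + 10^-3.17) = 0.2708
DIC = [CO2*]/α₀ = 4.820×10^-5 / 0.2708 = 0.1780 mmol/L
CA = (α₁ + 2α₂)·DIC = (0.7290 + 2×0.0001831) × 0.1780 = 0.130 mmol/L

CA = 0.130 mmol/L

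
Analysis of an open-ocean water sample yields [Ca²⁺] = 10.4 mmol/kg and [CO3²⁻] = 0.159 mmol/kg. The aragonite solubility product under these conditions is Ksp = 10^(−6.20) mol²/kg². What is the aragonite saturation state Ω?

Ksp = 10^(−6.20) = 6.310×10^-7
Ω = [Ca²⁺][CO3²⁻]/Ksp = (10.4×10^-3)(0.159×10^-3) / 6.310×10^-7 = 2.62

Ω = 2.62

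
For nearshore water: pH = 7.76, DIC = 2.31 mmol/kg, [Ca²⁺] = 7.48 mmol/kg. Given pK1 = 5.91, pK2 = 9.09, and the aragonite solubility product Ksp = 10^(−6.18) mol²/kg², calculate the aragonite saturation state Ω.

Ω = 1.15

α₂ = 1 / (1 + [H⁺]/K2 + [H⁺]²/(K1K2)) = 1 / (1 + 10^+1.33 + 10^-0.52)
   = 1 / (1 + 21.380 + 0.30200) = 1/22.682 = 0.04409
[CO3²⁻] = α₂ × DIC = 0.04409 × 2.31 = 0.1018 mmol/kg
Ksp = 10^(−6.18) = 6.607×10^-7
Ω = [Ca²⁺][CO3²⁻]/Ksp = (7.48×10^-3)(1.018×10^-4) / 6.607×10^-7 = 1.15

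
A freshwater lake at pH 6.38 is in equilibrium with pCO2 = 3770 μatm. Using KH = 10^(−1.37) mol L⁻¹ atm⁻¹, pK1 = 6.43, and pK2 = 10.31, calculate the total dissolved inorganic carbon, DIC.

[CO2*] = KH · pCO2 = 10^(−1.37) × 3770×10^-6 = 1.608×10^-4 mol/L
α₀ = 1/(1 + K1/[H⁺] + K1K2/[H⁺]²) = 1/(1 + 10^-0.05 + 10^-3.98) = 0.5287
DIC = [CO2*]/α₀ = 1.608×10^-4 / 0.5287 = 0.304 mmol/L

DIC = 0.304 mmol/L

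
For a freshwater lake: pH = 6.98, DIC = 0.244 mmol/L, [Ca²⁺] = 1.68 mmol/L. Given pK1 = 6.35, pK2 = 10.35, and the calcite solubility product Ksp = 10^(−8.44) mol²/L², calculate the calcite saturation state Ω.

Ω = 0.0390

α₂ = 1 / (1 + [H⁺]/K2 + [H⁺]²/(K1K2)) = 1 / (1 + 10^+3.37 + 10^+2.74)
   = 1 / (1 + 2344.2 + 549.54) = 1/2894.8 = 0.0003455
[CO3²⁻] = α₂ × DIC = 0.0003455 × 0.244 = 8.429×10^-5 mmol/L = 0.08429 μmol/L
Ksp = 10^(−8.44) = 3.631×10^-9
Ω = [Ca²⁺][CO3²⁻]/Ksp = (1.68×10^-3)(8.429×10^-8) / 3.631×10^-9 = 0.0390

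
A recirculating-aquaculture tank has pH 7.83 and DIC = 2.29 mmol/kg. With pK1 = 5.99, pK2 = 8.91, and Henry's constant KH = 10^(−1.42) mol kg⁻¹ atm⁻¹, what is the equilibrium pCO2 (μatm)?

α₀ = 1 / (1 + K1/[H⁺] + K1K2/[H⁺]²) = 1 / (1 + 10^+1.84 + 10^+0.76)
   = 1 / (1 + 69.183 + 5.7544) = 1/75.937 = 0.01317
[CO2*] = α₀ × DIC = 0.01317 × 2.29 = 0.03016 mmol/kg
pCO2 = [CO2*]/KH = 3.016×10^-5 / 3.802×10^-2 = 793 μatm

pCO2 = 793 μatm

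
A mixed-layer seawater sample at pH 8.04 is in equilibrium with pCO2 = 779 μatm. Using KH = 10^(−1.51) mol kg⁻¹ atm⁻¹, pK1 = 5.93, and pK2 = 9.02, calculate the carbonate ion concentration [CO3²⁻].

[CO3²⁻] = 0.325 mmol/kg

[CO2*] = KH · pCO2 = 10^(−1.51) × 779×10^-6 = 2.407×10^-5 mol/kg
α₀ = 1/(1 + K1/[H⁺] + K1K2/[H⁺]²) = 1/(1 + 10^+2.11 + 10^+1.13) = 0.006978
DIC = [CO2*]/α₀ = 2.407×10^-5 / 0.006978 = 3.450 mmol/kg
[CO3²⁻] = α₂·DIC; α₂ = 0.09413, so [CO3²⁻] = 0.09413 × 3.450 = 0.325 mmol/kg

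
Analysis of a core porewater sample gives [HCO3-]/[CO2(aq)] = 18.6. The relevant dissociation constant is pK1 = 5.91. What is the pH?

From K1 = [H⁺][HCO3-]/[CO2(aq)]:  pH = pK1 + log₁₀([HCO3-]/[CO2(aq)])
log₁₀(18.6) = +1.270
pH = 5.91 + (+1.270) = 7.18

pH = 7.18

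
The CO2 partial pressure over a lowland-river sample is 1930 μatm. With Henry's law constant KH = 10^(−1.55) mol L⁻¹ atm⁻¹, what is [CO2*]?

[CO2*] = 54.4 μmol/L

KH = 10^(−1.55) = 2.818×10^-2 mol L⁻¹ atm⁻¹
[CO2*] = KH · pCO2 = 2.818×10^-2 × 1930×10^-6 atm = 5.44×10^-5 mol/L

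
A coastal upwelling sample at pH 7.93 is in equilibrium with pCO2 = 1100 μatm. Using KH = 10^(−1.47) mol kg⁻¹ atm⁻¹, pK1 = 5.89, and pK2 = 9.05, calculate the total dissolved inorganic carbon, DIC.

DIC = 4.43 mmol/kg

[CO2*] = KH · pCO2 = 10^(−1.47) × 1100×10^-6 = 3.727×10^-5 mol/kg
α₀ = 1/(1 + K1/[H⁺] + K1K2/[H⁺]²) = 1/(1 + 10^+2.04 + 10^+0.92) = 0.008406
DIC = [CO2*]/α₀ = 3.727×10^-5 / 0.008406 = 4.43 mmol/kg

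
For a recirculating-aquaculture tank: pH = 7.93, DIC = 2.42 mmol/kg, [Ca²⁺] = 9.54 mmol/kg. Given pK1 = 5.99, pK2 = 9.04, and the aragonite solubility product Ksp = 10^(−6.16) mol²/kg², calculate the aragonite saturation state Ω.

α₂ = 1 / (1 + [H⁺]/K2 + [H⁺]²/(K1K2)) = 1 / (1 + 10^+1.11 + 10^-0.83)
   = 1 / (1 + 12.882 + 0.14791) = 1/14.030 = 0.07127
[CO3²⁻] = α₂ × DIC = 0.07127 × 2.42 = 0.1725 mmol/kg
Ksp = 10^(−6.16) = 6.918×10^-7
Ω = [Ca²⁺][CO3²⁻]/Ksp = (9.54×10^-3)(1.725×10^-4) / 6.918×10^-7 = 2.38

Ω = 2.38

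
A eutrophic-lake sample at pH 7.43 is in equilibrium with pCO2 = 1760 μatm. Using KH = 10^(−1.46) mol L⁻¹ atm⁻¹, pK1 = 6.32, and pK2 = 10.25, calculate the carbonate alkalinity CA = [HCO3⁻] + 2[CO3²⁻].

CA = 0.789 mmol/L

[CO2*] = KH · pCO2 = 10^(−1.46) × 1760×10^-6 = 6.103×10^-5 mol/L
α₀ = 1/(1 + K1/[H⁺] + K1K2/[H⁺]²) = 1/(1 + 10^+1.11 + 10^-1.71) = 0.07193
DIC = [CO2*]/α₀ = 6.103×10^-5 / 0.07193 = 0.8484 mmol/L
CA = (α₁ + 2α₂)·DIC = (0.9267 + 2×0.001403) × 0.8484 = 0.789 mmol/L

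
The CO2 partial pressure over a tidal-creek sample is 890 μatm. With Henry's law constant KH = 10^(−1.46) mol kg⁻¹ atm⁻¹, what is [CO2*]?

KH = 10^(−1.46) = 3.467×10^-2 mol kg⁻¹ atm⁻¹
[CO2*] = KH · pCO2 = 3.467×10^-2 × 890×10^-6 atm = 3.09×10^-5 mol/kg

[CO2*] = 30.9 μmol/kg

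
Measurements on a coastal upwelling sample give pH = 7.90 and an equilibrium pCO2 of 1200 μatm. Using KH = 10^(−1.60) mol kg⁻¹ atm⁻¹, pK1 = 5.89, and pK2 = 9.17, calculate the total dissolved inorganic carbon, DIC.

[CO2*] = KH · pCO2 = 10^(−1.60) × 1200×10^-6 = 3.014×10^-5 mol/kg
α₀ = 1/(1 + K1/[H⁺] + K1K2/[H⁺]²) = 1/(1 + 10^+2.01 + 10^+0.74) = 0.009189
DIC = [CO2*]/α₀ = 3.014×10^-5 / 0.009189 = 3.28 mmol/kg

DIC = 3.28 mmol/kg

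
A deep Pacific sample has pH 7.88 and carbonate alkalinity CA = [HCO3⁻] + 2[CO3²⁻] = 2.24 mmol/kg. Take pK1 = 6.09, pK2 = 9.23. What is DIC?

CA = [HCO3⁻] + 2[CO3²⁻] = (α₁ + 2α₂)·DIC
At pH 7.88: [H⁺]/K1 = 10^-1.79 = 0.016218, K2/[H⁺] = 10^-1.35 = 0.044668
α₁ = 1/(1 + 0.016218 + 0.044668) = 1/1.0609 = 0.9426; α₂ = α₁·K2/[H⁺] = 0.04210
α₁ + 2α₂ = 1.0268
DIC = CA / (α₁ + 2α₂) = 2.24 / 1.0268 = 2.18 mmol/kg

DIC = 2.18 mmol/kg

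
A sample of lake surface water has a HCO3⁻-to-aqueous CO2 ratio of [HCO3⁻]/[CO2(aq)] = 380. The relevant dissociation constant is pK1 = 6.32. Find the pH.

From K1 = [H⁺][HCO3⁻]/[CO2(aq)]:  pH = pK1 + log₁₀([HCO3⁻]/[CO2(aq)])
log₁₀(380) = +2.580
pH = 6.32 + (+2.580) = 8.90

pH = 8.90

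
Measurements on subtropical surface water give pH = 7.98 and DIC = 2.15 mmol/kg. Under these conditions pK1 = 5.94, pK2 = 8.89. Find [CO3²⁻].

α₂ = 1 / (1 + [H⁺]/K2 + [H⁺]²/(K1K2)) = 1 / (1 + 10^+0.91 + 10^-1.13)
   = 1 / (1 + 8.1283 + 0.074131) = 1/9.2024 = 0.1087
[CO3²⁻] = α₂ × DIC = 0.1087 × 2.15 = 0.234 mmol/kg

[CO3²⁻] = 0.234 mmol/kg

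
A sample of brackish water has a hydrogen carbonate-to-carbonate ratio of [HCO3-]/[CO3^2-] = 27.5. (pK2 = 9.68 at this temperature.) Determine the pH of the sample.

pH = 8.24

From K2 = [H⁺][CO3^2-]/[HCO3-]:  pH = pK2 − log₁₀([HCO3-]/[CO3^2-])
log₁₀(27.5) = +1.439
pH = 9.68 − (+1.439) = 8.24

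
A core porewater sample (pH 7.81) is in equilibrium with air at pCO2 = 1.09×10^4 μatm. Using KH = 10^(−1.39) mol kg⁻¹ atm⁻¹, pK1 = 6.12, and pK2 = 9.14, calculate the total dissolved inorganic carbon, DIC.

DIC = 23.2 mmol/kg

[CO2*] = KH · pCO2 = 10^(−1.39) × 1.09×10^4×10^-6 = 4.440×10^-4 mol/kg
α₀ = 1/(1 + K1/[H⁺] + K1K2/[H⁺]²) = 1/(1 + 10^+1.69 + 10^+0.36) = 0.01913
DIC = [CO2*]/α₀ = 4.440×10^-4 / 0.01913 = 23.2 mmol/kg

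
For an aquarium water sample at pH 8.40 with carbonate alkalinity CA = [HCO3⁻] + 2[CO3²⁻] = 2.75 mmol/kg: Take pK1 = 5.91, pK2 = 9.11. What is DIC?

DIC = 2.37 mmol/kg

CA = [HCO3⁻] + 2[CO3²⁻] = (α₁ + 2α₂)·DIC
At pH 8.40: [H⁺]/K1 = 10^-2.49 = 0.0032359, K2/[H⁺] = 10^-0.71 = 0.19498
α₁ = 1/(1 + 0.0032359 + 0.19498) = 1/1.1982 = 0.8346; α₂ = α₁·K2/[H⁺] = 0.1627
α₁ + 2α₂ = 1.1600
DIC = CA / (α₁ + 2α₂) = 2.75 / 1.1600 = 2.37 mmol/kg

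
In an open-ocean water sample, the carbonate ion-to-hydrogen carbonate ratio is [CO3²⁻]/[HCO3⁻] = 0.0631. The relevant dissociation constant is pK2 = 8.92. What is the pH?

pH = 7.72

From K2 = [H⁺][CO3²⁻]/[HCO3⁻]:  pH = pK2 + log₁₀([CO3²⁻]/[HCO3⁻])
log₁₀(0.0631) = -1.200
pH = 8.92 + (-1.200) = 7.72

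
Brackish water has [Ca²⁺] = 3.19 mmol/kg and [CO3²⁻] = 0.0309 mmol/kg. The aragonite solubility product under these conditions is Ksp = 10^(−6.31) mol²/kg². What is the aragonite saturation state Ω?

Ksp = 10^(−6.31) = 4.898×10^-7
Ω = [Ca²⁺][CO3²⁻]/Ksp = (3.19×10^-3)(0.0309×10^-3) / 4.898×10^-7 = 0.201

Ω = 0.201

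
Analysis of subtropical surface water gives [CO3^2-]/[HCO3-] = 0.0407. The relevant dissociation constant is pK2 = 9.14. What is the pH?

pH = 7.75

From K2 = [H⁺][CO3^2-]/[HCO3-]:  pH = pK2 + log₁₀([CO3^2-]/[HCO3-])
log₁₀(0.0407) = -1.390
pH = 9.14 + (-1.390) = 7.75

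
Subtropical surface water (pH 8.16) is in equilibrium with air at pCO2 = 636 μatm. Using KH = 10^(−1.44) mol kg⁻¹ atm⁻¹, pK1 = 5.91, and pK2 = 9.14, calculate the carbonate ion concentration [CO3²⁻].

[CO3²⁻] = 0.430 mmol/kg

[CO2*] = KH · pCO2 = 10^(−1.44) × 636×10^-6 = 2.309×10^-5 mol/kg
α₀ = 1/(1 + K1/[H⁺] + K1K2/[H⁺]²) = 1/(1 + 10^+2.25 + 10^+1.27) = 0.005065
DIC = [CO2*]/α₀ = 2.309×10^-5 / 0.005065 = 4.559 mmol/kg
[CO3²⁻] = α₂·DIC; α₂ = 0.09431, so [CO3²⁻] = 0.09431 × 4.559 = 0.430 mmol/kg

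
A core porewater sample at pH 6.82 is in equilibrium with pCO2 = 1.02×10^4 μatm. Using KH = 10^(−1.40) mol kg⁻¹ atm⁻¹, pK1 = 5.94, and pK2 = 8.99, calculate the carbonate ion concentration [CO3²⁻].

[CO2*] = KH · pCO2 = 10^(−1.40) × 1.02×10^4×10^-6 = 4.061×10^-4 mol/kg
α₀ = 1/(1 + K1/[H⁺] + K1K2/[H⁺]²) = 1/(1 + 10^+0.88 + 10^-1.29) = 0.1158
DIC = [CO2*]/α₀ = 4.061×10^-4 / 0.1158 = 3.507 mmol/kg
[CO3²⁻] = α₂·DIC; α₂ = 0.005938, so [CO3²⁻] = 0.005938 × 3.507 = 0.0208 mmol/kg

[CO3²⁻] = 0.0208 mmol/kg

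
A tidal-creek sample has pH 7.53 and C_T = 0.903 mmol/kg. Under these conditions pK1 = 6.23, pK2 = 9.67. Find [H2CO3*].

α₀ = 1 / (1 + K1/[H⁺] + K1K2/[H⁺]²) = 1 / (1 + 10^+1.30 + 10^-0.84)
   = 1 / (1 + 19.953 + 0.14454) = 1/21.097 = 0.04740
[CO2*] = α₀ × DIC = 0.04740 × 0.903 = 0.0428 mmol/kg

[CO2*] = 0.0428 mmol/kg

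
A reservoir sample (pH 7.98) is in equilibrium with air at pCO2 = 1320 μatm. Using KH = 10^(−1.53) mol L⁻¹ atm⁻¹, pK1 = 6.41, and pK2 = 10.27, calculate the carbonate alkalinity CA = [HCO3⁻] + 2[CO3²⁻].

[CO2*] = KH · pCO2 = 10^(−1.53) × 1320×10^-6 = 3.896×10^-5 mol/L
α₀ = 1/(1 + K1/[H⁺] + K1K2/[H⁺]²) = 1/(1 + 10^+1.57 + 10^-0.72) = 0.02608
DIC = [CO2*]/α₀ = 3.896×10^-5 / 0.02608 = 1.494 mmol/L
CA = (α₁ + 2α₂)·DIC = (0.9690 + 2×0.004969) × 1.494 = 1.46 mmol/L

CA = 1.46 mmol/L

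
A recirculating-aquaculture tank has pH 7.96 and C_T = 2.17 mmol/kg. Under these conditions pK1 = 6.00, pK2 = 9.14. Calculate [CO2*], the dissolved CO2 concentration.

α₀ = 1 / (1 + K1/[H⁺] + K1K2/[H⁺]²) = 1 / (1 + 10^+1.96 + 10^+0.78)
   = 1 / (1 + 91.201 + 6.0256) = 1/98.227 = 0.01018
[CO2*] = α₀ × DIC = 0.01018 × 2.17 = 0.0221 mmol/kg

[CO2*] = 0.0221 mmol/kg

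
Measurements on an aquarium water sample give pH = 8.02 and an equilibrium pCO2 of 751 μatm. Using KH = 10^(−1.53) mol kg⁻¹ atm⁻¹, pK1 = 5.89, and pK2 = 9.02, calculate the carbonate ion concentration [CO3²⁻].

[CO3²⁻] = 0.299 mmol/kg

[CO2*] = KH · pCO2 = 10^(−1.53) × 751×10^-6 = 2.216×10^-5 mol/kg
α₀ = 1/(1 + K1/[H⁺] + K1K2/[H⁺]²) = 1/(1 + 10^+2.13 + 10^+1.13) = 0.006694
DIC = [CO2*]/α₀ = 2.216×10^-5 / 0.006694 = 3.311 mmol/kg
[CO3²⁻] = α₂·DIC; α₂ = 0.09030, so [CO3²⁻] = 0.09030 × 3.311 = 0.299 mmol/kg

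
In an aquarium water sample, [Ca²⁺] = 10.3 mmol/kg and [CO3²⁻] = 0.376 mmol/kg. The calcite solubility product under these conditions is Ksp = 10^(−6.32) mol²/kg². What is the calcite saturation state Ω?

Ksp = 10^(−6.32) = 4.786×10^-7
Ω = [Ca²⁺][CO3²⁻]/Ksp = (10.3×10^-3)(0.376×10^-3) / 4.786×10^-7 = 8.09

Ω = 8.09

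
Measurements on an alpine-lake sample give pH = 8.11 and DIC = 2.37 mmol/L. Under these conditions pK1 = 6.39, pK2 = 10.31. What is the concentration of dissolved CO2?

[CO2*] = 0.0440 mmol/L

α₀ = 1 / (1 + K1/[H⁺] + K1K2/[H⁺]²) = 1 / (1 + 10^+1.72 + 10^-0.48)
   = 1 / (1 + 52.481 + 0.33113) = 1/53.812 = 0.01858
[CO2*] = α₀ × DIC = 0.01858 × 2.37 = 0.0440 mmol/L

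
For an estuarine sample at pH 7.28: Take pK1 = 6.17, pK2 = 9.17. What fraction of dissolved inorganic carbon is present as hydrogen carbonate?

α₁ = 1 / (1 + [H⁺]/K1 + K2/[H⁺]) = 1 / (1 + 10^-1.11 + 10^-1.89)
   = 1 / (1 + 0.077625 + 0.012882) = 1/1.0905 = 0.9170

α₁ = 0.917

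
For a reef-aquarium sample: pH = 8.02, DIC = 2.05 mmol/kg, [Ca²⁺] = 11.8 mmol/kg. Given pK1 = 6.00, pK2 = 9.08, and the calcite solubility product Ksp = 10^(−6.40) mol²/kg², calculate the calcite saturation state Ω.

α₂ = 1 / (1 + [H⁺]/K2 + [H⁺]²/(K1K2)) = 1 / (1 + 10^+1.06 + 10^-0.96)
   = 1 / (1 + 11.482 + 0.10965) = 1/12.591 = 0.07942
[CO3²⁻] = α₂ × DIC = 0.07942 × 2.05 = 0.1628 mmol/kg
Ksp = 10^(−6.40) = 3.981×10^-7
Ω = [Ca²⁺][CO3²⁻]/Ksp = (11.8×10^-3)(1.628×10^-4) / 3.981×10^-7 = 4.83

Ω = 4.83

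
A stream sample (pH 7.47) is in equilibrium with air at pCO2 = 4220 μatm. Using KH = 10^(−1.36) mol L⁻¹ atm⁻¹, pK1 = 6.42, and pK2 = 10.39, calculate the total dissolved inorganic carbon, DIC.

[CO2*] = KH · pCO2 = 10^(−1.36) × 4220×10^-6 = 1.842×10^-4 mol/L
α₀ = 1/(1 + K1/[H⁺] + K1K2/[H⁺]²) = 1/(1 + 10^+1.05 + 10^-1.87) = 0.08174
DIC = [CO2*]/α₀ = 1.842×10^-4 / 0.08174 = 2.25 mmol/L

DIC = 2.25 mmol/L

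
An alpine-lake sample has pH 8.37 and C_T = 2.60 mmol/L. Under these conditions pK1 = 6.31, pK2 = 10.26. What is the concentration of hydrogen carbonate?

[HCO3⁻] = 2.55 mmol/L

α₁ = 1 / (1 + [H⁺]/K1 + K2/[H⁺]) = 1 / (1 + 10^-2.06 + 10^-1.89)
   = 1 / (1 + 0.0087096 + 0.012882) = 1/1.0216 = 0.9789
[HCO3⁻] = α₁ × DIC = 0.9789 × 2.60 = 2.55 mmol/L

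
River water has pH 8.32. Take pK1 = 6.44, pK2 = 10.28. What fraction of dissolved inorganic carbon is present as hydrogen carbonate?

α₁ = 0.976

α₁ = 1 / (1 + [H⁺]/K1 + K2/[H⁺]) = 1 / (1 + 10^-1.88 + 10^-1.96)
   = 1 / (1 + 0.013183 + 0.010965) = 1/1.0241 = 0.9764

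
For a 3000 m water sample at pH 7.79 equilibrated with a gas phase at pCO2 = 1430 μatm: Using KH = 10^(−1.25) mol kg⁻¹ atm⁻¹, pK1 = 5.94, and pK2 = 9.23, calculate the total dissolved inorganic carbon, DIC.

DIC = 5.98 mmol/kg

[CO2*] = KH · pCO2 = 10^(−1.25) × 1430×10^-6 = 8.041×10^-5 mol/kg
α₀ = 1/(1 + K1/[H⁺] + K1K2/[H⁺]²) = 1/(1 + 10^+1.85 + 10^+0.41) = 0.01345
DIC = [CO2*]/α₀ = 8.041×10^-5 / 0.01345 = 5.98 mmol/kg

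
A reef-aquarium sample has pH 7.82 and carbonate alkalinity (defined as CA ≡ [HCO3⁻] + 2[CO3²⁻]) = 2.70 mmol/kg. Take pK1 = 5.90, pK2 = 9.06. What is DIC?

CA = [HCO3⁻] + 2[CO3²⁻] = (α₁ + 2α₂)·DIC
At pH 7.82: [H⁺]/K1 = 10^-1.92 = 0.012023, K2/[H⁺] = 10^-1.24 = 0.057544
α₁ = 1/(1 + 0.012023 + 0.057544) = 1/1.0696 = 0.9350; α₂ = α₁·K2/[H⁺] = 0.05380
α₁ + 2α₂ = 1.0426
DIC = CA / (α₁ + 2α₂) = 2.70 / 1.0426 = 2.59 mmol/kg

DIC = 2.59 mmol/kg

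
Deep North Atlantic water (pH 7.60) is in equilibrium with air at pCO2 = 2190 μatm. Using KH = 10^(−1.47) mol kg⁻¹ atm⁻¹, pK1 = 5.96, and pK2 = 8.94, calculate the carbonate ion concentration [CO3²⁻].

[CO3²⁻] = 0.148 mmol/kg

[CO2*] = KH · pCO2 = 10^(−1.47) × 2190×10^-6 = 7.421×10^-5 mol/kg
α₀ = 1/(1 + K1/[H⁺] + K1K2/[H⁺]²) = 1/(1 + 10^+1.64 + 10^+0.30) = 0.02144
DIC = [CO2*]/α₀ = 7.421×10^-5 / 0.02144 = 3.462 mmol/kg
[CO3²⁻] = α₂·DIC; α₂ = 0.04277, so [CO3²⁻] = 0.04277 × 3.462 = 0.148 mmol/kg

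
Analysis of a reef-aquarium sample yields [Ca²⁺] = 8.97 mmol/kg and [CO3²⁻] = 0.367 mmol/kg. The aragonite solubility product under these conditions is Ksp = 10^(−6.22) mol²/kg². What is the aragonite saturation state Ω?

Ω = 5.46

Ksp = 10^(−6.22) = 6.026×10^-7
Ω = [Ca²⁺][CO3²⁻]/Ksp = (8.97×10^-3)(0.367×10^-3) / 6.026×10^-7 = 5.46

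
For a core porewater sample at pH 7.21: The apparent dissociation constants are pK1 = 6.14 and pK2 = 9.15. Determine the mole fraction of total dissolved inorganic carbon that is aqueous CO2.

α₀ = 0.0776

α₀ = 1 / (1 + K1/[H⁺] + K1K2/[H⁺]²) = 1 / (1 + 10^+1.07 + 10^-0.87)
   = 1 / (1 + 11.749 + 0.13490) = 1/12.884 = 0.07762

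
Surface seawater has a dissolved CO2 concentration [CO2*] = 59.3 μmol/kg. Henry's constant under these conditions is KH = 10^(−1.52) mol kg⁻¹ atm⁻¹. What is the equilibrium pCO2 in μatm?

pCO2 = 1960 μatm

KH = 10^(−1.52) = 3.020×10^-2 mol kg⁻¹ atm⁻¹
pCO2 = [CO2*]/KH = 59.3×10^-6 / 3.020×10^-2 = 1.96×10^-3 atm = 1960 μatm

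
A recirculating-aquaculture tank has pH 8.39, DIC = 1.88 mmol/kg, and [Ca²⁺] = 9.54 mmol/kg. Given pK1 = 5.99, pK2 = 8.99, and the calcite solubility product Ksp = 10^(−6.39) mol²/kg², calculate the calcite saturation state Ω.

Ω = 8.81

α₂ = 1 / (1 + [H⁺]/K2 + [H⁺]²/(K1K2)) = 1 / (1 + 10^+0.60 + 10^-1.80)
   = 1 / (1 + 3.9811 + 0.015849) = 1/4.9969 = 0.2001
[CO3²⁻] = α₂ × DIC = 0.2001 × 1.88 = 0.3762 mmol/kg
Ksp = 10^(−6.39) = 4.074×10^-7
Ω = [Ca²⁺][CO3²⁻]/Ksp = (9.54×10^-3)(3.762×10^-4) / 4.074×10^-7 = 8.81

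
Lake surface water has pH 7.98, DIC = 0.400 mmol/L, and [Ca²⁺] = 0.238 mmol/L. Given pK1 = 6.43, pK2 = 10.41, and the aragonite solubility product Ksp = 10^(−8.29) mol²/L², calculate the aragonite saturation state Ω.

α₂ = 1 / (1 + [H⁺]/K2 + [H⁺]²/(K1K2)) = 1 / (1 + 10^+2.43 + 10^+0.88)
   = 1 / (1 + 269.15 + 7.5858) = 1/277.74 = 0.003600
[CO3²⁻] = α₂ × DIC = 0.003600 × 0.400 = 0.001440 mmol/L = 1.440 μmol/L
Ksp = 10^(−8.29) = 5.129×10^-9
Ω = [Ca²⁺][CO3²⁻]/Ksp = (0.238×10^-3)(1.440×10^-6) / 5.129×10^-9 = 0.0668

Ω = 0.0668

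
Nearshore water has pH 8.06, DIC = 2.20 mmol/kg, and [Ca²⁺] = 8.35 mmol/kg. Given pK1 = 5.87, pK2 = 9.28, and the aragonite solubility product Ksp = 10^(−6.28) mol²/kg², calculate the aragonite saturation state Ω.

α₂ = 1 / (1 + [H⁺]/K2 + [H⁺]²/(K1K2)) = 1 / (1 + 10^+1.22 + 10^-0.97)
   = 1 / (1 + 16.596 + 0.10715) = 1/17.703 = 0.05649
[CO3²⁻] = α₂ × DIC = 0.05649 × 2.20 = 0.1243 mmol/kg
Ksp = 10^(−6.28) = 5.248×10^-7
Ω = [Ca²⁺][CO3²⁻]/Ksp = (8.35×10^-3)(1.243×10^-4) / 5.248×10^-7 = 1.98

Ω = 1.98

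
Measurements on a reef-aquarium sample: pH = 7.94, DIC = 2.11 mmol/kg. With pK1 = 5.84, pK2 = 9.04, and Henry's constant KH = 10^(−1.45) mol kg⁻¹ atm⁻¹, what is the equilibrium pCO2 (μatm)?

α₀ = 1 / (1 + K1/[H⁺] + K1K2/[H⁺]²) = 1 / (1 + 10^+2.10 + 10^+1.00)
   = 1 / (1 + 125.89 + 10.000) = 1/136.89 = 0.007305
[CO2*] = α₀ × DIC = 0.007305 × 2.11 = 0.01541 mmol/kg = 15.41 μmol/kg
pCO2 = [CO2*]/KH = 1.541×10^-5 / 3.548×10^-2 = 434 μatm

pCO2 = 434 μatm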